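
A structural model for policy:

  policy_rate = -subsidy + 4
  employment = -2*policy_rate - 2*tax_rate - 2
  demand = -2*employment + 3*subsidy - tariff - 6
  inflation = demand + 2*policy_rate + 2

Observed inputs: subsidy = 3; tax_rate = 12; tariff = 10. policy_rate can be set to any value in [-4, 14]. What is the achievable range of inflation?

23 to 131

Intervening on policy_rate fixes its value directly, overriding its dependence on subsidy.
Substituting into the employment equation gives employment = -2*policy_rate - 26.
This gives demand = 4*policy_rate + 45.
Substituting into the inflation equation gives inflation = 6*policy_rate + 47.
Linear in policy_rate, so extremes are at the endpoints: policy_rate = -4 gives inflation = 23; policy_rate = 14 gives inflation = 131.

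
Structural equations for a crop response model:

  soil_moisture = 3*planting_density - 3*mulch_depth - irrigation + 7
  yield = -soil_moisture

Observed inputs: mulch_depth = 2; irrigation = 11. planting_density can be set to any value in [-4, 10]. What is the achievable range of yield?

Substituting into the soil_moisture equation gives soil_moisture = 3*planting_density - 10.
yield becomes -3*planting_density + 10.
Linear in planting_density, so extremes are at the endpoints: planting_density = -4 gives yield = 22; planting_density = 10 gives yield = -20.

-20 to 22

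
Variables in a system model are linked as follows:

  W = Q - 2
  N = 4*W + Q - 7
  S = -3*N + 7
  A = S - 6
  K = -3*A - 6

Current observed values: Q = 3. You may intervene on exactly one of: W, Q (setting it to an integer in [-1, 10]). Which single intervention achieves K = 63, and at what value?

set W = 3

Intervening on W: with other inputs at their observed values, K = 36*W - 45. Solving for 63 gives W = 3, within [-1, 10].
Intervening on Q: K = 45*Q - 144. Reaching 63 requires Q = 23/5, not an integer.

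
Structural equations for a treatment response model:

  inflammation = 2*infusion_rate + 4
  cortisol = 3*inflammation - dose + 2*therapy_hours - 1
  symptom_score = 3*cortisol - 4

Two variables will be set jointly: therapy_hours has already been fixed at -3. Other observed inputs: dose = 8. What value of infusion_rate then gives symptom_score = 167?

With therapy_hours held at -3:
Substituting into the cortisol equation gives cortisol = 6*infusion_rate - 3.
This gives symptom_score = 18*infusion_rate - 13.
Solve 18*infusion_rate - 13 = 167: infusion_rate = (167 + 13) / 18 = 10.

infusion_rate = 10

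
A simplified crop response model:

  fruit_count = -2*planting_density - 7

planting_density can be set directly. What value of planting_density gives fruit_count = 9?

Solve -2*planting_density - 7 = 9: planting_density = (9 + 7) / -2 = -8.

planting_density = -8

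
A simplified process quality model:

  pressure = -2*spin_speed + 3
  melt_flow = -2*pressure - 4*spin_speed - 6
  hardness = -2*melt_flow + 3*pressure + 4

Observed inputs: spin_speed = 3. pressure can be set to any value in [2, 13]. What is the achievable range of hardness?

Intervening on pressure fixes its value directly, overriding its dependence on spin_speed.
Substituting into the melt_flow equation gives melt_flow = -2*pressure - 18.
Substituting into the hardness equation gives hardness = 7*pressure + 40.
Linear in pressure, so extremes are at the endpoints: pressure = 2 gives hardness = 54; pressure = 13 gives hardness = 131.

54 to 131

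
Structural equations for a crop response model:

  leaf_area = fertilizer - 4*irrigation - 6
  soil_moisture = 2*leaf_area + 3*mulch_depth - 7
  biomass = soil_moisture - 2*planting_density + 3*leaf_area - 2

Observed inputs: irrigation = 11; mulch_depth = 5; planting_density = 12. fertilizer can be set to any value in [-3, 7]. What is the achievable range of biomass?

-283 to -233

Substituting into the leaf_area equation gives leaf_area = fertilizer - 50.
Substituting into the soil_moisture equation gives soil_moisture = 2*fertilizer - 92.
Substituting into the biomass equation gives biomass = 5*fertilizer - 268.
Linear in fertilizer, so extremes are at the endpoints: fertilizer = -3 gives biomass = -283; fertilizer = 7 gives biomass = -233.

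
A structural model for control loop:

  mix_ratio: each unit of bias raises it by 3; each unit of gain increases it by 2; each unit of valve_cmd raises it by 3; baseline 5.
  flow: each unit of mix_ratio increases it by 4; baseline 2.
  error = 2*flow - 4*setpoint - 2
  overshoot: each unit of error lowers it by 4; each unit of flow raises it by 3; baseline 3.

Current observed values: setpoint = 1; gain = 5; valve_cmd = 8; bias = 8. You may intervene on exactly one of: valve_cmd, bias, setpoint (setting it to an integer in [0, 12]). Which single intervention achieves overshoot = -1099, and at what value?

Intervening on valve_cmd: overshoot = -60*valve_cmd - 763. Reaching -1099 requires valve_cmd = 28/5, not an integer.
Intervening on bias: overshoot = -60*bias - 763. Reaching -1099 requires bias = 28/5, not an integer.
Intervening on setpoint: with other inputs at their observed values, overshoot = 16*setpoint - 1259. Solving for -1099 gives setpoint = 10, within [0, 12].

set setpoint = 10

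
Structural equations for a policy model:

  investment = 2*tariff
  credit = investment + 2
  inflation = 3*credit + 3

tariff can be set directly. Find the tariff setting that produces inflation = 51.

tariff = 7

Substituting into the credit equation gives credit = 2*tariff + 2.
So inflation = 6*tariff + 9.
Solve 6*tariff + 9 = 51: tariff = (51 - 9) / 6 = 7.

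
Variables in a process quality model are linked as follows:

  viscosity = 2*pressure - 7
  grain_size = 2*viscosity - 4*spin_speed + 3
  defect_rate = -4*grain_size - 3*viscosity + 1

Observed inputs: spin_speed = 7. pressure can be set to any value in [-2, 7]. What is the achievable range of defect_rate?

24 to 222

Substituting into the grain_size equation gives grain_size = 4*pressure - 39.
defect_rate becomes -22*pressure + 178.
Linear in pressure, so extremes are at the endpoints: pressure = -2 gives defect_rate = 222; pressure = 7 gives defect_rate = 24.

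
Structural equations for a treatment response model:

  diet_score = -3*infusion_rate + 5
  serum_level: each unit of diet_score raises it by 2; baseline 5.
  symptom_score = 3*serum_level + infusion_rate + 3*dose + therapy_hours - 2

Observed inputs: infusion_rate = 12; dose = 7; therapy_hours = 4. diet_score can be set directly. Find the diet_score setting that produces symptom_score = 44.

diet_score = -1

Intervening on diet_score fixes its value directly, overriding its dependence on infusion_rate.
Substituting into the symptom_score equation gives symptom_score = 6*diet_score + 50.
Solve 6*diet_score + 50 = 44: diet_score = (44 - 50) / 6 = -1.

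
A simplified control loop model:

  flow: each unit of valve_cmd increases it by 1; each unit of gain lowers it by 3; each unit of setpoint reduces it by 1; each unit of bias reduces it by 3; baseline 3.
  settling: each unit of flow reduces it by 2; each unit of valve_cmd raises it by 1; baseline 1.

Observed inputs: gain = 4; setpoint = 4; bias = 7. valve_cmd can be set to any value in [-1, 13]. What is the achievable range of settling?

Substituting into the flow equation gives flow = valve_cmd - 34.
settling becomes -valve_cmd + 69.
Linear in valve_cmd, so extremes are at the endpoints: valve_cmd = -1 gives settling = 70; valve_cmd = 13 gives settling = 56.

56 to 70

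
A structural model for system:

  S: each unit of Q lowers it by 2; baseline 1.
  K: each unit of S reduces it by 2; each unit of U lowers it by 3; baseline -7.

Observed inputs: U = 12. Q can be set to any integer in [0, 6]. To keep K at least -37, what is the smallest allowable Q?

Substituting into the K equation gives K = 4*Q - 45.
Require 4*Q - 45 ≥ -37, so Q ≥ 2.
The smallest integer in [0, 6] satisfying this is 2.

Q = 2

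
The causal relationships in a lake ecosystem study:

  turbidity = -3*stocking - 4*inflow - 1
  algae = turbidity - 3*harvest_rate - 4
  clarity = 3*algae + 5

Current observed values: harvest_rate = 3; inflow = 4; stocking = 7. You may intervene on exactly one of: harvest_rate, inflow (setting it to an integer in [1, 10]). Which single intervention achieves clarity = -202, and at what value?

Intervening on harvest_rate: with other inputs at their observed values, clarity = -9*harvest_rate - 121. Solving for -202 gives harvest_rate = 9, within [1, 10].
Intervening on inflow: clarity = -12*inflow - 100. Reaching -202 requires inflow = 17/2, not an integer.

set harvest_rate = 9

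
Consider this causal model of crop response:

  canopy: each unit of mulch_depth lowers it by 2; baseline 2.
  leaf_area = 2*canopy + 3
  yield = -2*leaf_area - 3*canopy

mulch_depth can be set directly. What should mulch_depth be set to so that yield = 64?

mulch_depth = 6

Substituting into the leaf_area equation gives leaf_area = -4*mulch_depth + 7.
Substituting into the yield equation gives yield = 14*mulch_depth - 20.
Solve 14*mulch_depth - 20 = 64: mulch_depth = (64 + 20) / 14 = 6.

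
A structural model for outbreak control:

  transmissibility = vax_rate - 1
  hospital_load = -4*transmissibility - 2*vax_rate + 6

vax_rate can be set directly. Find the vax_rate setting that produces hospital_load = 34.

vax_rate = -4

Substituting into the hospital_load equation gives hospital_load = -6*vax_rate + 10.
Solve -6*vax_rate + 10 = 34: vax_rate = (34 - 10) / -6 = -4.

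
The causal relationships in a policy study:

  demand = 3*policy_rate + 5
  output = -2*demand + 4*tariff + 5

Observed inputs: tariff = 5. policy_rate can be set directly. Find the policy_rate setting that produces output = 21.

policy_rate = -1

Substituting into the output equation gives output = -6*policy_rate + 15.
Solve -6*policy_rate + 15 = 21: policy_rate = (21 - 15) / -6 = -1.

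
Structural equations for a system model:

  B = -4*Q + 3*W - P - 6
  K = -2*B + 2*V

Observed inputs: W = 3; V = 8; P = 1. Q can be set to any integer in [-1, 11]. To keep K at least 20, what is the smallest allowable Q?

Q = 1

Substituting into the B equation gives B = -4*Q + 2.
So K = 8*Q + 12.
Require 8*Q + 12 ≥ 20, so Q ≥ 1.
The smallest integer in [-1, 11] satisfying this is 1.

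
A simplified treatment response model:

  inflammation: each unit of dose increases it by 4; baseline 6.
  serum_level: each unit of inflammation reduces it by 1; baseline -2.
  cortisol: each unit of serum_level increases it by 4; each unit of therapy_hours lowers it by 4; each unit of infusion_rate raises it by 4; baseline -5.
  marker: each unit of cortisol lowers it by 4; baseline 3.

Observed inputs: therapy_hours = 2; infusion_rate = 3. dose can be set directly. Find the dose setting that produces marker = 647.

Substituting into the serum_level equation gives serum_level = -4*dose - 8.
Substituting into the cortisol equation gives cortisol = -16*dose - 33.
Substituting into the marker equation gives marker = 64*dose + 135.
Solve 64*dose + 135 = 647: dose = (647 - 135) / 64 = 8.

dose = 8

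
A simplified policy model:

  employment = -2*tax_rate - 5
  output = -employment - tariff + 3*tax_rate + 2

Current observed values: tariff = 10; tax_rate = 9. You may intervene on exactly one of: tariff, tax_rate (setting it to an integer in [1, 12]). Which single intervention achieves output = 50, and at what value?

set tariff = 2

Intervening on tariff: with other inputs at their observed values, output = -tariff + 52. Solving for 50 gives tariff = 2, within [1, 12].
Intervening on tax_rate: output = 5*tax_rate - 3. Reaching 50 requires tax_rate = 53/5, not an integer.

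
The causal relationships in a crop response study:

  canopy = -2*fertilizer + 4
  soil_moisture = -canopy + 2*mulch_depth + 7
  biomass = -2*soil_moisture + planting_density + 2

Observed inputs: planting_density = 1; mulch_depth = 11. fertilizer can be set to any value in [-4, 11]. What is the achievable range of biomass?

-91 to -31

Substituting into the soil_moisture equation gives soil_moisture = 2*fertilizer + 25.
So biomass = -4*fertilizer - 47.
Linear in fertilizer, so extremes are at the endpoints: fertilizer = -4 gives biomass = -31; fertilizer = 11 gives biomass = -91.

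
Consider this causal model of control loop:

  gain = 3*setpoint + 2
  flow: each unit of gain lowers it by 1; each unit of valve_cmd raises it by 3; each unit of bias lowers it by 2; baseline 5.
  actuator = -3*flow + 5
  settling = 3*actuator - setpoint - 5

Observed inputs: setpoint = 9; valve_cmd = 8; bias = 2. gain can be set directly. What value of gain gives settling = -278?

Intervening on gain fixes its value directly, overriding its dependence on setpoint.
Substituting into the flow equation gives flow = -gain + 25.
This gives actuator = 3*gain - 70.
This gives settling = 9*gain - 224.
Solve 9*gain - 224 = -278: gain = (-278 + 224) / 9 = -6.

gain = -6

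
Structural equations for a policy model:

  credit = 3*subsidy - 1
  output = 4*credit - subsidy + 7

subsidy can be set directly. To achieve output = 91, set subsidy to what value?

subsidy = 8

Substituting into the output equation gives output = 11*subsidy + 3.
Solve 11*subsidy + 3 = 91: subsidy = (91 - 3) / 11 = 8.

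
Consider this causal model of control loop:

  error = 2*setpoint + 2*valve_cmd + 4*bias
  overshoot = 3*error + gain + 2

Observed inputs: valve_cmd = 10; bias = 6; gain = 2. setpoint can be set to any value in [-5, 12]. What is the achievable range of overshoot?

Substituting into the error equation gives error = 2*setpoint + 44.
So overshoot = 6*setpoint + 136.
Linear in setpoint, so extremes are at the endpoints: setpoint = -5 gives overshoot = 106; setpoint = 12 gives overshoot = 208.

106 to 208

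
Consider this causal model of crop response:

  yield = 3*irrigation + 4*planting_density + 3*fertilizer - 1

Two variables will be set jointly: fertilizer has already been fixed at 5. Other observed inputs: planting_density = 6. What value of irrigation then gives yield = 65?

With fertilizer held at 5:
Substituting into the yield equation gives yield = 3*irrigation + 38.
Solve 3*irrigation + 38 = 65: irrigation = (65 - 38) / 3 = 9.

irrigation = 9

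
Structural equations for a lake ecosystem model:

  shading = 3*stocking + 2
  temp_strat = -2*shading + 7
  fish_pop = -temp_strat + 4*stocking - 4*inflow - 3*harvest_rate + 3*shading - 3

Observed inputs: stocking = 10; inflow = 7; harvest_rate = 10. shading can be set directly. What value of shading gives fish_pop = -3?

shading = 5

Intervening on shading fixes its value directly, overriding its dependence on stocking.
Substituting into the fish_pop equation gives fish_pop = 5*shading - 28.
Solve 5*shading - 28 = -3: shading = (-3 + 28) / 5 = 5.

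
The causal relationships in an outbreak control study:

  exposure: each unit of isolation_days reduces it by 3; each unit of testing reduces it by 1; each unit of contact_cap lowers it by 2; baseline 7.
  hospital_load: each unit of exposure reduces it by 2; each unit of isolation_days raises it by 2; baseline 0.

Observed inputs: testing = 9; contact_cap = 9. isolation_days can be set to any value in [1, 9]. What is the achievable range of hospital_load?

48 to 112

Substituting into the exposure equation gives exposure = -3*isolation_days - 20.
Substituting into the hospital_load equation gives hospital_load = 8*isolation_days + 40.
Linear in isolation_days, so extremes are at the endpoints: isolation_days = 1 gives hospital_load = 48; isolation_days = 9 gives hospital_load = 112.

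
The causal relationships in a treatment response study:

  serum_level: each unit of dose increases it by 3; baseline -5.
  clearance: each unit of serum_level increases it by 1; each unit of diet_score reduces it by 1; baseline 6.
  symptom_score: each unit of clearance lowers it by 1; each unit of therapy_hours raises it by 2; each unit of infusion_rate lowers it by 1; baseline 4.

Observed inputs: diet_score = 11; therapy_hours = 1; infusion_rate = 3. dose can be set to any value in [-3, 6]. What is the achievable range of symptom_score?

Substituting into the clearance equation gives clearance = 3*dose - 10.
So symptom_score = -3*dose + 13.
Linear in dose, so extremes are at the endpoints: dose = -3 gives symptom_score = 22; dose = 6 gives symptom_score = -5.

-5 to 22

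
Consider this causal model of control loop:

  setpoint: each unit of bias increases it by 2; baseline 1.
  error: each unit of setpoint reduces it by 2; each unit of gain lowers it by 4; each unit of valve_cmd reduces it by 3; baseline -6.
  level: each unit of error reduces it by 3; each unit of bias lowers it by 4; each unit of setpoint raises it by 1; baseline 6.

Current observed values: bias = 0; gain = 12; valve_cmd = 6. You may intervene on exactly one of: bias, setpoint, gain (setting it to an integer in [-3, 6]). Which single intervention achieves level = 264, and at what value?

set setpoint = 6

Intervening on bias: level = 10*bias + 229. Reaching 264 requires bias = 7/2, not an integer.
Intervening on setpoint: with other inputs at their observed values, level = 7*setpoint + 222. Solving for 264 gives setpoint = 6, within [-3, 6].
Intervening on gain: level = 12*gain + 85. Reaching 264 requires gain = 179/12, not an integer.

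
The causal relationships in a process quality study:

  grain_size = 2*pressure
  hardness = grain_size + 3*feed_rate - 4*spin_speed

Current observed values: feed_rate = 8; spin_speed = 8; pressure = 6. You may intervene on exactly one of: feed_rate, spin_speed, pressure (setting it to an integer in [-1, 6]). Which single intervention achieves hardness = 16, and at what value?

set spin_speed = 5

Intervening on feed_rate: hardness = 3*feed_rate - 20. Reaching 16 requires feed_rate = 12, outside [-1, 6].
Intervening on spin_speed: with other inputs at their observed values, hardness = -4*spin_speed + 36. Solving for 16 gives spin_speed = 5, within [-1, 6].
Intervening on pressure: hardness = 2*pressure - 8. Reaching 16 requires pressure = 12, outside [-1, 6].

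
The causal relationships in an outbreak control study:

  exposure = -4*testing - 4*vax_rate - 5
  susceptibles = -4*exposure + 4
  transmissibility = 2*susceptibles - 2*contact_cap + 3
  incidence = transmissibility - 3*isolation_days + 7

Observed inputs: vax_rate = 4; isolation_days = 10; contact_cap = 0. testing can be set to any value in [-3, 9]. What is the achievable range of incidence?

60 to 444

Substituting into the exposure equation gives exposure = -4*testing - 21.
Substituting into the susceptibles equation gives susceptibles = 16*testing + 88.
Substituting into the transmissibility equation gives transmissibility = 32*testing + 179.
So incidence = 32*testing + 156.
Linear in testing, so extremes are at the endpoints: testing = -3 gives incidence = 60; testing = 9 gives incidence = 444.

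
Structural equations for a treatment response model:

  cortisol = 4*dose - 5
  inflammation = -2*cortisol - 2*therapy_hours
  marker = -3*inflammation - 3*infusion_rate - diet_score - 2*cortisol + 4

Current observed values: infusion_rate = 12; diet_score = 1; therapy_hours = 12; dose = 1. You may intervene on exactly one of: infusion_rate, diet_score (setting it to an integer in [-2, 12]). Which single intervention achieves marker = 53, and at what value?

set infusion_rate = 6

Intervening on infusion_rate: with other inputs at their observed values, marker = -3*infusion_rate + 71. Solving for 53 gives infusion_rate = 6, within [-2, 12].
Intervening on diet_score: marker = -diet_score + 36. Reaching 53 requires diet_score = -17, outside [-2, 12].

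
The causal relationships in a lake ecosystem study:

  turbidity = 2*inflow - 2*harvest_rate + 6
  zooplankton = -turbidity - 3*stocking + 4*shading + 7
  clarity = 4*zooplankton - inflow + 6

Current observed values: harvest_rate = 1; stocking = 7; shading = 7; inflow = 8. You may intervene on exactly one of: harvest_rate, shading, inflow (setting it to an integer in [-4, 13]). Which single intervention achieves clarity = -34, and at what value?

set harvest_rate = 0

Intervening on harvest_rate: with other inputs at their observed values, clarity = 8*harvest_rate - 34. Solving for -34 gives harvest_rate = 0, within [-4, 13].
Intervening on shading: clarity = 16*shading - 138. Reaching -34 requires shading = 13/2, not an integer.
Intervening on inflow: clarity = -9*inflow + 46. Reaching -34 requires inflow = 80/9, not an integer.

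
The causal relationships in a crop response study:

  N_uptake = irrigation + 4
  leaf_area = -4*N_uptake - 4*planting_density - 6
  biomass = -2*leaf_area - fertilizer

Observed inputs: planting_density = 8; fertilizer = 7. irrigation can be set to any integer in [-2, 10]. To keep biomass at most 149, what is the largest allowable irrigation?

Substituting into the leaf_area equation gives leaf_area = -4*irrigation - 54.
biomass becomes 8*irrigation + 101.
Require 8*irrigation + 101 ≤ 149, so irrigation ≤ 6.
The largest integer in [-2, 10] satisfying this is 6.

irrigation = 6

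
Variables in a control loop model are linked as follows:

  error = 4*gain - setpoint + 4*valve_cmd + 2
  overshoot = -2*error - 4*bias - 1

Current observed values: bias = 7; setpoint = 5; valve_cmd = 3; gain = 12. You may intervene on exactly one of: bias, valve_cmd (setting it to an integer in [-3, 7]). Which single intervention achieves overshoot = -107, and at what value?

set bias = -2

Intervening on bias: with other inputs at their observed values, overshoot = -4*bias - 115. Solving for -107 gives bias = -2, within [-3, 7].
Intervening on valve_cmd: overshoot = -8*valve_cmd - 119. Reaching -107 requires valve_cmd = -3/2, not an integer.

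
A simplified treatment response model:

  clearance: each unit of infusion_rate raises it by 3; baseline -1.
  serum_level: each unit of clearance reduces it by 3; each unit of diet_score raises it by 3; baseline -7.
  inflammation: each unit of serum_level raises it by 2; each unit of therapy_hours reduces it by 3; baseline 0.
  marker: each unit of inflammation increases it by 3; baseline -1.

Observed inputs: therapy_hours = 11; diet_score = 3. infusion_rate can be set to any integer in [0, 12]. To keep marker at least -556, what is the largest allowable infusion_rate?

infusion_rate = 9

Substituting into the serum_level equation gives serum_level = -9*infusion_rate + 5.
This gives inflammation = -18*infusion_rate - 23.
So marker = -54*infusion_rate - 70.
Require -54*infusion_rate - 70 ≥ -556, so infusion_rate ≤ 9.
The largest integer in [0, 12] satisfying this is 9.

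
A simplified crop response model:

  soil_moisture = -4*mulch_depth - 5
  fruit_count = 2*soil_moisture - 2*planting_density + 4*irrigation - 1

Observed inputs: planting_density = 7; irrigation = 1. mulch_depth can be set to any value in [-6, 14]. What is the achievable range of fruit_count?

-133 to 27

Substituting into the fruit_count equation gives fruit_count = -8*mulch_depth - 21.
Linear in mulch_depth, so extremes are at the endpoints: mulch_depth = -6 gives fruit_count = 27; mulch_depth = 14 gives fruit_count = -133.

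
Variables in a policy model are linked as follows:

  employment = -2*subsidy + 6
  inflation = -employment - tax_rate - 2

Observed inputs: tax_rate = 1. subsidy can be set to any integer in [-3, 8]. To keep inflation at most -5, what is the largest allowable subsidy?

subsidy = 2

Substituting into the inflation equation gives inflation = 2*subsidy - 9.
Require 2*subsidy - 9 ≤ -5, so subsidy ≤ 2.
The largest integer in [-3, 8] satisfying this is 2.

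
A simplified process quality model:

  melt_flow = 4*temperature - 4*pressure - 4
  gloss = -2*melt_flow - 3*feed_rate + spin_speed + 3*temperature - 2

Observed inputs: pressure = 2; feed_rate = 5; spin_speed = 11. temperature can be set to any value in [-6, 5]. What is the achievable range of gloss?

-7 to 48

Substituting into the melt_flow equation gives melt_flow = 4*temperature - 12.
So gloss = -5*temperature + 18.
Linear in temperature, so extremes are at the endpoints: temperature = -6 gives gloss = 48; temperature = 5 gives gloss = -7.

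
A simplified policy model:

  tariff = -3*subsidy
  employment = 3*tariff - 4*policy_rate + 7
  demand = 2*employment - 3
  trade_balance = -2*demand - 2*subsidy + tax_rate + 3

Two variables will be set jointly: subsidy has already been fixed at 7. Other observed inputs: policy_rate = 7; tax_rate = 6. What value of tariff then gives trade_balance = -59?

tariff = 12

With subsidy held at 7:
Intervening on tariff fixes its value directly, overriding its dependence on subsidy.
Substituting into the employment equation gives employment = 3*tariff - 21.
demand becomes 6*tariff - 45.
This gives trade_balance = -12*tariff + 85.
Solve -12*tariff + 85 = -59: tariff = (-59 - 85) / -12 = 12.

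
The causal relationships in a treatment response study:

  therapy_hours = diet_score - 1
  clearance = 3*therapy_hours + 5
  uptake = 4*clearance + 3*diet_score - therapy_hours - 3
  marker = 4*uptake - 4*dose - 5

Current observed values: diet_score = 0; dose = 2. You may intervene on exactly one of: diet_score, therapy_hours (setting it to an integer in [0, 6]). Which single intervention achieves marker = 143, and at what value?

Intervening on diet_score: marker = 56*diet_score + 11. Reaching 143 requires diet_score = 33/14, not an integer.
Intervening on therapy_hours: with other inputs at their observed values, marker = 44*therapy_hours + 55. Solving for 143 gives therapy_hours = 2, within [0, 6].

set therapy_hours = 2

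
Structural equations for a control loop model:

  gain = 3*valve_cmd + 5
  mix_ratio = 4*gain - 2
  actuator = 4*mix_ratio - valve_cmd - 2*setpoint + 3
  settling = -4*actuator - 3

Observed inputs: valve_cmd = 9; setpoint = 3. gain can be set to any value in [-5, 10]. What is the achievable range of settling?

-563 to 397

Intervening on gain fixes its value directly, overriding its dependence on valve_cmd.
Substituting into the actuator equation gives actuator = 16*gain - 20.
So settling = -64*gain + 77.
Linear in gain, so extremes are at the endpoints: gain = -5 gives settling = 397; gain = 10 gives settling = -563.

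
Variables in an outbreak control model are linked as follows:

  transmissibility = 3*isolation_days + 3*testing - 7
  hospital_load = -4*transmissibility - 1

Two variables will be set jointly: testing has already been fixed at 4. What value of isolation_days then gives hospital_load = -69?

isolation_days = 4

With testing held at 4:
Substituting into the transmissibility equation gives transmissibility = 3*isolation_days + 5.
Substituting into the hospital_load equation gives hospital_load = -12*isolation_days - 21.
Solve -12*isolation_days - 21 = -69: isolation_days = (-69 + 21) / -12 = 4.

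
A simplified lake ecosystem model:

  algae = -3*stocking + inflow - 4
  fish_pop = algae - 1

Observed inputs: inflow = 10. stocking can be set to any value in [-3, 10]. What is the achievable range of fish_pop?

Substituting into the algae equation gives algae = -3*stocking + 6.
Substituting into the fish_pop equation gives fish_pop = -3*stocking + 5.
Linear in stocking, so extremes are at the endpoints: stocking = -3 gives fish_pop = 14; stocking = 10 gives fish_pop = -25.

-25 to 14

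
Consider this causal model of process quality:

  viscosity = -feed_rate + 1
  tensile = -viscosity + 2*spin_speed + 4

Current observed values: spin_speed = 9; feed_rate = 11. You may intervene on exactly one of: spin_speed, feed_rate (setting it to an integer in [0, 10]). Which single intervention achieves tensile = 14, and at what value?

Intervening on spin_speed: with other inputs at their observed values, tensile = 2*spin_speed + 14. Solving for 14 gives spin_speed = 0, within [0, 10].
Intervening on feed_rate: tensile = feed_rate + 21. Reaching 14 requires feed_rate = -7, outside [0, 10].

set spin_speed = 0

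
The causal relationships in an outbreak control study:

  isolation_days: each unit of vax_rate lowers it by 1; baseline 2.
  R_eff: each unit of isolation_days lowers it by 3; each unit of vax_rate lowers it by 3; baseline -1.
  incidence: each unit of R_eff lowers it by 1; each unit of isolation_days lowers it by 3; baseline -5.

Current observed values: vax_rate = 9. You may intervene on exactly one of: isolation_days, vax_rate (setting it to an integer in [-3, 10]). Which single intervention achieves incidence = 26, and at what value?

Intervening on isolation_days: the paths from isolation_days to incidence cancel (net effect zero), leaving incidence = 23; 26 is unreachable this way.
Intervening on vax_rate: with other inputs at their observed values, incidence = 3*vax_rate - 4. Solving for 26 gives vax_rate = 10, within [-3, 10].

set vax_rate = 10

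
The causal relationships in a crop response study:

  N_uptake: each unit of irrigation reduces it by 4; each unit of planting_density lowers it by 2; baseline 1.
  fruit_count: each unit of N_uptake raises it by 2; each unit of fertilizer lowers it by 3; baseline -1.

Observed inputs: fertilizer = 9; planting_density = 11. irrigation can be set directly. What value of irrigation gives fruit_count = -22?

Substituting into the N_uptake equation gives N_uptake = -4*irrigation - 21.
Substituting into the fruit_count equation gives fruit_count = -8*irrigation - 70.
Solve -8*irrigation - 70 = -22: irrigation = (-22 + 70) / -8 = -6.

irrigation = -6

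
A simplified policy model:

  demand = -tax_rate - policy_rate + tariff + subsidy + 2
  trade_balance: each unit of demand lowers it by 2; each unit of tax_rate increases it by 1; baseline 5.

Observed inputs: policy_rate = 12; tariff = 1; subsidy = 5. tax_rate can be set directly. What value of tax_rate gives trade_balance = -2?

Substituting into the demand equation gives demand = -tax_rate - 4.
Substituting into the trade_balance equation gives trade_balance = 3*tax_rate + 13.
Solve 3*tax_rate + 13 = -2: tax_rate = (-2 - 13) / 3 = -5.

tax_rate = -5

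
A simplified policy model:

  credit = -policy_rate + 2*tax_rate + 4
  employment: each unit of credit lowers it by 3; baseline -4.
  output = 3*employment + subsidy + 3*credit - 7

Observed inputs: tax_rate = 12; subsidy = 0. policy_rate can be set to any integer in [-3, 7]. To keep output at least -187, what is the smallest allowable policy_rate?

Substituting into the credit equation gives credit = -policy_rate + 28.
Substituting into the employment equation gives employment = 3*policy_rate - 88.
output becomes 6*policy_rate - 187.
Require 6*policy_rate - 187 ≥ -187, so policy_rate ≥ 0.
The smallest integer in [-3, 7] satisfying this is 0.

policy_rate = 0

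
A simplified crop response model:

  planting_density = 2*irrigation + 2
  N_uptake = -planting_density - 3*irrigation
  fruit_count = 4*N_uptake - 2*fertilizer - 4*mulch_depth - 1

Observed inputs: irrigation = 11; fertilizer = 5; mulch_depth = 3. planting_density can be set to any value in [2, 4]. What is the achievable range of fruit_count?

-171 to -163

Intervening on planting_density fixes its value directly, overriding its dependence on irrigation.
Substituting into the N_uptake equation gives N_uptake = -planting_density - 33.
This gives fruit_count = -4*planting_density - 155.
Linear in planting_density, so extremes are at the endpoints: planting_density = 2 gives fruit_count = -163; planting_density = 4 gives fruit_count = -171.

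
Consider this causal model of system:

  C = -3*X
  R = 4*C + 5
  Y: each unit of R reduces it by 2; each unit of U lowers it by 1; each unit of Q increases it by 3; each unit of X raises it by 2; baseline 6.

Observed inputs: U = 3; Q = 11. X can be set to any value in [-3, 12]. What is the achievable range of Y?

-52 to 338

Substituting into the R equation gives R = -12*X + 5.
Substituting into the Y equation gives Y = 26*X + 26.
Linear in X, so extremes are at the endpoints: X = -3 gives Y = -52; X = 12 gives Y = 338.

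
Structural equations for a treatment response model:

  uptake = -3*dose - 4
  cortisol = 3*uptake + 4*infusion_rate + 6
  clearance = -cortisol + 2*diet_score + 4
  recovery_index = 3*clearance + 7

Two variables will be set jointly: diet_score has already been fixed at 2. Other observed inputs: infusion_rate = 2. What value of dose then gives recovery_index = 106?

dose = 3

With diet_score held at 2:
Substituting into the cortisol equation gives cortisol = -9*dose + 2.
This gives clearance = 9*dose + 6.
Substituting into the recovery_index equation gives recovery_index = 27*dose + 25.
Solve 27*dose + 25 = 106: dose = (106 - 25) / 27 = 3.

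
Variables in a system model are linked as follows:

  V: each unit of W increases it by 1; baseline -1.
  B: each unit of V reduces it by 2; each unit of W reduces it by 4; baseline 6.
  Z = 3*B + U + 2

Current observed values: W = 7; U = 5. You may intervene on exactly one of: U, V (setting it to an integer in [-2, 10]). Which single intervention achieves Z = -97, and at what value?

Intervening on U: with other inputs at their observed values, Z = U - 100. Solving for -97 gives U = 3, within [-2, 10].
Intervening on V: Z = -6*V - 59. Reaching -97 requires V = 19/3, not an integer.

set U = 3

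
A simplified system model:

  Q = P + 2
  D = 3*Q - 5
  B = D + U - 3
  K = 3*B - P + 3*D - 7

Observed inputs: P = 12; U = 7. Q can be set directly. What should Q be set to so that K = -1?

Q = 2

Intervening on Q fixes its value directly, overriding its dependence on P.
Substituting into the B equation gives B = 3*Q - 1.
This gives K = 18*Q - 37.
Solve 18*Q - 37 = -1: Q = (-1 + 37) / 18 = 2.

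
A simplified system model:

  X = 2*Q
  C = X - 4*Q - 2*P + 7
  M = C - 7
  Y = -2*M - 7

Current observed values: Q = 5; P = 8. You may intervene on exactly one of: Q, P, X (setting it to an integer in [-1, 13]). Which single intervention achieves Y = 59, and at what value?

Intervening on Q: Y = 4*Q + 25. Reaching 59 requires Q = 17/2, not an integer.
Intervening on P: Y = 4*P + 13. Reaching 59 requires P = 23/2, not an integer.
Intervening on X: with other inputs at their observed values, Y = -2*X + 65. Solving for 59 gives X = 3, within [-1, 13].

set X = 3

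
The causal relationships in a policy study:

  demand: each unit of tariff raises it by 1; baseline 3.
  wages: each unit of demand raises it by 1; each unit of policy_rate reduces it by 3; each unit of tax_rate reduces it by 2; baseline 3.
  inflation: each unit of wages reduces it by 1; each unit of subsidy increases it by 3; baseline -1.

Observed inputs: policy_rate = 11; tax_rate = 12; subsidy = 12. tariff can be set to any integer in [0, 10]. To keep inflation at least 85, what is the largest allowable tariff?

Substituting into the wages equation gives wages = tariff - 51.
Substituting into the inflation equation gives inflation = -tariff + 86.
Require -tariff + 86 ≥ 85, so tariff ≤ 1.
The largest integer in [0, 10] satisfying this is 1.

tariff = 1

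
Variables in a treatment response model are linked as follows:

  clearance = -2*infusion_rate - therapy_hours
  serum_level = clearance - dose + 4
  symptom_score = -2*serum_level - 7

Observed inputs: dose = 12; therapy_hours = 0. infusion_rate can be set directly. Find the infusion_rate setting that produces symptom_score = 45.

infusion_rate = 9

Substituting into the clearance equation gives clearance = -2*infusion_rate.
Substituting into the serum_level equation gives serum_level = -2*infusion_rate - 8.
So symptom_score = 4*infusion_rate + 9.
Solve 4*infusion_rate + 9 = 45: infusion_rate = (45 - 9) / 4 = 9.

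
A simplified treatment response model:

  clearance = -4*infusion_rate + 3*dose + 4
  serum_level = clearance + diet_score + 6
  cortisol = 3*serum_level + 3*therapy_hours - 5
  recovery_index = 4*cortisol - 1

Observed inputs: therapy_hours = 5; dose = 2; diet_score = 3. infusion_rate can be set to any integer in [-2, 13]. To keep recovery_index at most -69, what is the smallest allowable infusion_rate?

infusion_rate = 7

Substituting into the clearance equation gives clearance = -4*infusion_rate + 10.
Substituting into the serum_level equation gives serum_level = -4*infusion_rate + 19.
This gives cortisol = -12*infusion_rate + 67.
Substituting into the recovery_index equation gives recovery_index = -48*infusion_rate + 267.
Require -48*infusion_rate + 267 ≤ -69, so infusion_rate ≥ 7.
The smallest integer in [-2, 13] satisfying this is 7.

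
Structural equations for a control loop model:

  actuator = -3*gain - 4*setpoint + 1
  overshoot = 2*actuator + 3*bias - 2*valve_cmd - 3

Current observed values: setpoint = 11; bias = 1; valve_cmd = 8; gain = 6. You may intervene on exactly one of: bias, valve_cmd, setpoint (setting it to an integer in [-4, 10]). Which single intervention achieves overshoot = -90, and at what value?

set setpoint = 5

Intervening on bias: overshoot = 3*bias - 141. Reaching -90 requires bias = 17, outside [-4, 10].
Intervening on valve_cmd: overshoot = -2*valve_cmd - 122. Reaching -90 requires valve_cmd = -16, outside [-4, 10].
Intervening on setpoint: with other inputs at their observed values, overshoot = -8*setpoint - 50. Solving for -90 gives setpoint = 5, within [-4, 10].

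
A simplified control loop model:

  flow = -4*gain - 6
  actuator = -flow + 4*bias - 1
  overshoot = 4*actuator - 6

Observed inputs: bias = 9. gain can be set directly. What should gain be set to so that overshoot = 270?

Substituting into the actuator equation gives actuator = 4*gain + 41.
So overshoot = 16*gain + 158.
Solve 16*gain + 158 = 270: gain = (270 - 158) / 16 = 7.

gain = 7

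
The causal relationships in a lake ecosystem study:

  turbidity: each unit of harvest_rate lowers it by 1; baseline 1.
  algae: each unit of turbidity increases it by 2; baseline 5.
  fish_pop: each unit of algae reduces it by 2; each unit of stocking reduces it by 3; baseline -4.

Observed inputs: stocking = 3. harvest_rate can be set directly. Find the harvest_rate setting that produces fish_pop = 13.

harvest_rate = 10

Substituting into the algae equation gives algae = -2*harvest_rate + 7.
Substituting into the fish_pop equation gives fish_pop = 4*harvest_rate - 27.
Solve 4*harvest_rate - 27 = 13: harvest_rate = (13 + 27) / 4 = 10.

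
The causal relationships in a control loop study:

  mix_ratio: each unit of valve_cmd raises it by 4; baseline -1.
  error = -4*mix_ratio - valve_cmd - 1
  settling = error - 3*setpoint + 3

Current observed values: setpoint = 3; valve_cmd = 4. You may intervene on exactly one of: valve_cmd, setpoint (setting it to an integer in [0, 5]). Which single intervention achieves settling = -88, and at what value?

set valve_cmd = 5

Intervening on valve_cmd: with other inputs at their observed values, settling = -17*valve_cmd - 3. Solving for -88 gives valve_cmd = 5, within [0, 5].
Intervening on setpoint: settling = -3*setpoint - 62. Reaching -88 requires setpoint = 26/3, not an integer.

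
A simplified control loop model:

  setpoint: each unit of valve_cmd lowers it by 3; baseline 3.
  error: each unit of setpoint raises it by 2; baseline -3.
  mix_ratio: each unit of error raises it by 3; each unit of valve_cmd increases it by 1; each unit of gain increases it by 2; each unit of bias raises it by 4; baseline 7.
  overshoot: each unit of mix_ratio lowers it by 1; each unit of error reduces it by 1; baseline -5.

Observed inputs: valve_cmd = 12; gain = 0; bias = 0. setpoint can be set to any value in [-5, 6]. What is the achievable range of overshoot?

-60 to 28

Intervening on setpoint fixes its value directly, overriding its dependence on valve_cmd.
Substituting into the mix_ratio equation gives mix_ratio = 6*setpoint + 10.
Substituting into the overshoot equation gives overshoot = -8*setpoint - 12.
Linear in setpoint, so extremes are at the endpoints: setpoint = -5 gives overshoot = 28; setpoint = 6 gives overshoot = -60.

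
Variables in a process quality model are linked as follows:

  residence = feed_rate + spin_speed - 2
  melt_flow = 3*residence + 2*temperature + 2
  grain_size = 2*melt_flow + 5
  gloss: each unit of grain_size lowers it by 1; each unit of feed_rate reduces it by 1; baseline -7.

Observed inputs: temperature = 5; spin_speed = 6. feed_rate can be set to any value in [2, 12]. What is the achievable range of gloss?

-144 to -74

Substituting into the residence equation gives residence = feed_rate + 4.
So melt_flow = 3*feed_rate + 24.
Substituting into the grain_size equation gives grain_size = 6*feed_rate + 53.
Substituting into the gloss equation gives gloss = -7*feed_rate - 60.
Linear in feed_rate, so extremes are at the endpoints: feed_rate = 2 gives gloss = -74; feed_rate = 12 gives gloss = -144.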